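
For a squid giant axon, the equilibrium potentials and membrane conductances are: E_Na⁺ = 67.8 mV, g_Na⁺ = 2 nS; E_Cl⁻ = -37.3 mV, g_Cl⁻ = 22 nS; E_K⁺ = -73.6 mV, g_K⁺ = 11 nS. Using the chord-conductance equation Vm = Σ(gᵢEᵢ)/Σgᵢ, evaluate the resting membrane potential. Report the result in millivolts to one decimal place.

-42.7 mV

Σ gᵢEᵢ = 2·(67.8) + 22·(-37.3) + 11·(-73.6) = -1494.60
Σ gᵢ = 2 + 22 + 11 = 35
Vm = -1494.60 / 35 = -42.70 mV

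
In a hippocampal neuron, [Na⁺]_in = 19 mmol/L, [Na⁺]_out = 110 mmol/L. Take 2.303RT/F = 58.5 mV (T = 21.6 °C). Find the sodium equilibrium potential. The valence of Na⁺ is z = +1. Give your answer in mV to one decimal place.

E = (58.5/z) · log₁₀([Na⁺]_out/[Na⁺]_in) with z = +1.
= (58.5/1) · log₁₀(110/19) = 58.50 · log₁₀(5.789)
= 58.50 · (0.7626) = 44.61 mV

44.6 mV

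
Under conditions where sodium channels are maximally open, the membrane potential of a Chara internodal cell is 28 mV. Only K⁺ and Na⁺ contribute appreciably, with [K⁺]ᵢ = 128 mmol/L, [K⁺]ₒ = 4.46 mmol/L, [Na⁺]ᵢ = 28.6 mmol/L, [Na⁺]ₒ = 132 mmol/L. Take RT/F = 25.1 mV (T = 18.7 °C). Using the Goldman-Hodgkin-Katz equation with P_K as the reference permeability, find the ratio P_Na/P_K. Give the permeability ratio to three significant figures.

Let α = P_Na/P_K. GHK: Vm = 25.1·ln[(Kₒ + α·Naₒ)/(Kᵢ + α·Naᵢ)].
e^(Vm/25.1) = e^(28.0/25.1) = 3.0512
So 3.0512·(Kᵢ + α·Naᵢ) = Kₒ + α·Naₒ → α = (3.0512·128.0 − 4.46) / (132.0 − 3.0512·28.6)
α = (390.6 − 4.46) / (132.0 − 87.26) = 386.1/44.74 = 8.631

8.63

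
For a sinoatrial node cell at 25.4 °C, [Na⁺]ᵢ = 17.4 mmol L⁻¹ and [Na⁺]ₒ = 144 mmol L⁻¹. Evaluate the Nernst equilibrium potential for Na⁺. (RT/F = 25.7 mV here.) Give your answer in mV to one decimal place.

E = (25.7/z) · ln([Na⁺]_out/[Na⁺]_in) with z = +1.
= (25.7/1) · ln(144/17.4) = 25.70 · ln(8.276)
= 25.70 · (2.1133) = 54.31 mV

54.3 mV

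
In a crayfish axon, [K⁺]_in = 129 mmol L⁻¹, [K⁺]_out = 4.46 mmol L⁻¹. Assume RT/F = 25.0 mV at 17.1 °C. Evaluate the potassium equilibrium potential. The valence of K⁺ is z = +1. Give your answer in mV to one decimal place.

E = (25.0/z) · ln([K⁺]_out/[K⁺]_in) with z = +1.
= (25.0/1) · ln(4.46/129) = 25.00 · ln(0.03457)
= 25.00 · (-3.3647) = -84.12 mV

-84.1 mV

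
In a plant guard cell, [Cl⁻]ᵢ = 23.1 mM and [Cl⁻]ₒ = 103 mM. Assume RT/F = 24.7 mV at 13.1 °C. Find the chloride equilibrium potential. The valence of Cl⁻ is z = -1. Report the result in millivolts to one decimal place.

E = (24.7/z) · ln([Cl⁻]_out/[Cl⁻]_in) with z = -1.
For an anion, dividing by z = -1 reverses the sign.
= (24.7/-1) · ln(103/23.1) = -24.70 · ln(4.459)
= -24.70 · (1.4949) = -36.92 mV

-36.9 mV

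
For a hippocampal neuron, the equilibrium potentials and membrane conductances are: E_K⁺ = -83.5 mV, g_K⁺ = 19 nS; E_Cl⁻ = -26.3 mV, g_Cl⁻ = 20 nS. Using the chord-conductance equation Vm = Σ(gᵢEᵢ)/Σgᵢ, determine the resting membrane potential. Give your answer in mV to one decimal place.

-54.2 mV

Σ gᵢEᵢ = 19·(-83.5) + 20·(-26.3) = -2112.50
Σ gᵢ = 19 + 20 = 39
Vm = -2112.50 / 39 = -54.17 mV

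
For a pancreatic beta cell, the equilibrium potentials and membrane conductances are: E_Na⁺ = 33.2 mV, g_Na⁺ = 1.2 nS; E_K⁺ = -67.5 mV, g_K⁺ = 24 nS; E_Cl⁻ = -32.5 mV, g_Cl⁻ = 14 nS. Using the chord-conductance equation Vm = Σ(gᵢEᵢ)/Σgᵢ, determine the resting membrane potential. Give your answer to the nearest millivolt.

Σ gᵢEᵢ = 1.2·(33.2) + 24·(-67.5) + 14·(-32.5) = -2035.16
Σ gᵢ = 1.2 + 24 + 14 = 39.2
Vm = -2035.16 / 39.2 = -51.92 mV

-52 mV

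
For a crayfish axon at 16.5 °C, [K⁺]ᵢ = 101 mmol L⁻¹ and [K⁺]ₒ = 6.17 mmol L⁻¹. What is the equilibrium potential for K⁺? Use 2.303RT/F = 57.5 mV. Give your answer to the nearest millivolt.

-70 mV

E = (57.5/z) · log₁₀([K⁺]_out/[K⁺]_in) with z = +1.
= (57.5/1) · log₁₀(6.17/101) = 57.50 · log₁₀(0.06109)
= 57.50 · (-1.2140) = -69.81 mV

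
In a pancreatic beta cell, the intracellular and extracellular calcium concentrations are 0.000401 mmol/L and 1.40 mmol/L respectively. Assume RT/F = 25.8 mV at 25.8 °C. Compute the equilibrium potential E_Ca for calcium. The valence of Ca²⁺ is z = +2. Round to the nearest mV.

105 mV

E = (25.8/z) · ln([Ca²⁺]_out/[Ca²⁺]_in) with z = +2.
= (25.8/2) · ln(1.40/0.000401) = 12.90 · ln(3491)
= 12.90 · (8.1580) = 105.24 mV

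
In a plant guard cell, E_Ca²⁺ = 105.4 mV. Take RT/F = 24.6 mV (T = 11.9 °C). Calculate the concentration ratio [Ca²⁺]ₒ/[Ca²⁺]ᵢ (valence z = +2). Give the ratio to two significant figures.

ln([out]/[in]) = E·z/(24.6) = 105.4 × 2 / 24.6 = 8.5691
[out]/[in] = e^(8.5691) = 5266

5300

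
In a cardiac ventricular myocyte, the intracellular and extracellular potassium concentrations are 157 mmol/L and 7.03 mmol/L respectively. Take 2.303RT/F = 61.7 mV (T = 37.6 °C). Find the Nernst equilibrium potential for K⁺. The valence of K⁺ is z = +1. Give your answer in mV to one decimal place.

-83.2 mV

E = (61.7/z) · log₁₀([K⁺]_out/[K⁺]_in) with z = +1.
= (61.7/1) · log₁₀(7.03/157) = 61.70 · log₁₀(0.04478)
= 61.70 · (-1.3489) = -83.23 mV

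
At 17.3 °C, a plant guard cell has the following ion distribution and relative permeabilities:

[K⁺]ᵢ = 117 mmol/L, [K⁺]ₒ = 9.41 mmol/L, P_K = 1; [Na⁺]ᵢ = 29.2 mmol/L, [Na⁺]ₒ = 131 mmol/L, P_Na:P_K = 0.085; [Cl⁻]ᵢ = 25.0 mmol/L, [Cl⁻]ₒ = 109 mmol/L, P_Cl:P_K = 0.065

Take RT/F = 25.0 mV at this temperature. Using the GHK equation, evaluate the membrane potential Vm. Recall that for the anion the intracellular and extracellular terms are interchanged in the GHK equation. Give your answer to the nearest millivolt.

-44 mV

Vm = 25.0 · ln[(Σ P·[cation]ₒ + Σ P·[anion]ᵢ) / (Σ P·[cation]ᵢ + Σ P·[anion]ₒ)]
Numerator = 1×9.41 + 0.085×131 + 0.065×25.0 = 22.17
Denominator = 1×117 + 0.085×29.2 + 0.065×109 = 126.6
Vm = 25.0 · ln(0.17516) = 25.0 × (-1.7420) = -43.55 mV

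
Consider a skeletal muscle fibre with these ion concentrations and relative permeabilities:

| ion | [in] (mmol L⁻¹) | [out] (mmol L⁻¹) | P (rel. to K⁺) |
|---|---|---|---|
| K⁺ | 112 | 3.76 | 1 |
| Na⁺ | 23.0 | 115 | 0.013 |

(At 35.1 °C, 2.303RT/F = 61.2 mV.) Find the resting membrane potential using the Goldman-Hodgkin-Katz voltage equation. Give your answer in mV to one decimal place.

Vm = 61.2 · log₁₀[(Σ P·[cation]ₒ + Σ P·[anion]ᵢ) / (Σ P·[cation]ᵢ + Σ P·[anion]ₒ)]
Numerator = 1×3.76 + 0.013×115 = 5.255
Denominator = 1×112 + 0.013×23.0 = 112.3
Vm = 61.2 · log₁₀(0.046795) = 61.2 × (-1.3298) = -81.38 mV

-81.4 mV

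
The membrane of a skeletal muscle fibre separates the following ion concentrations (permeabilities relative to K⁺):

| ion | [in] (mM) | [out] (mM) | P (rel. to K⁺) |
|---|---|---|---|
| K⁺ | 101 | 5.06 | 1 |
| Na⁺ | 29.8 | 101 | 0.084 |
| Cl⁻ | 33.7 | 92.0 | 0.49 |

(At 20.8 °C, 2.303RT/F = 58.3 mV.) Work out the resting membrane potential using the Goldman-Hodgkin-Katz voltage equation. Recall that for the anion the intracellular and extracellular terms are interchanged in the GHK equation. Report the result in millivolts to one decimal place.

Vm = 58.3 · log₁₀[(Σ P·[cation]ₒ + Σ P·[anion]ᵢ) / (Σ P·[cation]ᵢ + Σ P·[anion]ₒ)]
Numerator = 1×5.06 + 0.084×101 + 0.49×33.7 = 30.06
Denominator = 1×101 + 0.084×29.8 + 0.49×92.0 = 148.6
Vm = 58.3 · log₁₀(0.20229) = 58.3 × (-0.6940) = -40.46 mV

-40.5 mV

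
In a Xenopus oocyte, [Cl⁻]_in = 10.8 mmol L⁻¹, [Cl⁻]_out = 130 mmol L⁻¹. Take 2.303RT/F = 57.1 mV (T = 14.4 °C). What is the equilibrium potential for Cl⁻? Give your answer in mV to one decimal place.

E = (57.1/z) · log₁₀([Cl⁻]_out/[Cl⁻]_in) with z = -1.
For an anion, dividing by z = -1 reverses the sign.
= (57.1/-1) · log₁₀(130/10.8) = -57.10 · log₁₀(12.04)
= -57.10 · (1.0805) = -61.70 mV

-61.7 mV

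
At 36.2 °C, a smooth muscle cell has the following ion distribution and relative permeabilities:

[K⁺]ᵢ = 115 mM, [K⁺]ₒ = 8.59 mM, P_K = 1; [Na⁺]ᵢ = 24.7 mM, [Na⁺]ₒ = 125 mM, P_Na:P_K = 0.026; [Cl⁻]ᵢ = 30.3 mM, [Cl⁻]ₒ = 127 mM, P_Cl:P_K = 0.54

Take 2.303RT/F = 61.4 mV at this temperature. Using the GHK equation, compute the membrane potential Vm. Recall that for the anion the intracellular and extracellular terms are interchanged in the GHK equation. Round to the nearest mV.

-50 mV

Vm = 61.4 · log₁₀[(Σ P·[cation]ₒ + Σ P·[anion]ᵢ) / (Σ P·[cation]ᵢ + Σ P·[anion]ₒ)]
Numerator = 1×8.59 + 0.026×125 + 0.54×30.3 = 28.2
Denominator = 1×115 + 0.026×24.7 + 0.54×127 = 184.2
Vm = 61.4 · log₁₀(0.15309) = 61.4 × (-0.8151) = -50.04 mV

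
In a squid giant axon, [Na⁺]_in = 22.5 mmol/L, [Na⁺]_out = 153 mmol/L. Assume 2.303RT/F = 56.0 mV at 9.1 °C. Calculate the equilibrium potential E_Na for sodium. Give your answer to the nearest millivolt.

E = (56.0/z) · log₁₀([Na⁺]_out/[Na⁺]_in) with z = +1.
= (56.0/1) · log₁₀(153/22.5) = 56.00 · log₁₀(6.8)
= 56.00 · (0.8325) = 46.62 mV

47 mV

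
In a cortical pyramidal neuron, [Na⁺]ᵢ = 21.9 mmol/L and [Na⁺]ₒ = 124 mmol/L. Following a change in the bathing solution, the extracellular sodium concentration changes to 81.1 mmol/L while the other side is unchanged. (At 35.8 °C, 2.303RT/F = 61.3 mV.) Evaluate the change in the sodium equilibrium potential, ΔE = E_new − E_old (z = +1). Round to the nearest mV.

-11 mV

E_old = (61.3/1)·log₁₀(124/21.9) = 46.16 mV
E_new = (61.3/1)·log₁₀(81.1/21.9) = 34.85 mV
ΔE = 34.85 − (46.16) = -11.30 mV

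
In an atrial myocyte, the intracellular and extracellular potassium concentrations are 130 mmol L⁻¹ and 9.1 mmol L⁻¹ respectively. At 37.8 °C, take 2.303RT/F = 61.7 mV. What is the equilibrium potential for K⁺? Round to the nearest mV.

E = (61.7/z) · log₁₀([K⁺]_out/[K⁺]_in) with z = +1.
= (61.7/1) · log₁₀(9.1/130) = 61.70 · log₁₀(0.07)
= 61.70 · (-1.1549) = -71.26 mV

-71 mV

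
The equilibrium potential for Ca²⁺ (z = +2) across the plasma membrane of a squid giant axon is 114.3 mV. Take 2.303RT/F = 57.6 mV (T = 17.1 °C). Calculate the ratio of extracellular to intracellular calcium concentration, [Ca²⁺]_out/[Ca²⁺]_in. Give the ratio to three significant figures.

9310

log₁₀([out]/[in]) = E·z/(57.6) = 114.3 × 2 / 57.6 = 3.9688
[out]/[in] = 10^(3.9688) = 9306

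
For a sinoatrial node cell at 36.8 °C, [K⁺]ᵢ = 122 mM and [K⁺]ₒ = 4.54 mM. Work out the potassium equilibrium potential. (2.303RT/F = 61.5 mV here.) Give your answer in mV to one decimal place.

-87.9 mV

E = (61.5/z) · log₁₀([K⁺]_out/[K⁺]_in) with z = +1.
= (61.5/1) · log₁₀(4.54/122) = 61.50 · log₁₀(0.03721)
= 61.50 · (-1.4293) = -87.90 mV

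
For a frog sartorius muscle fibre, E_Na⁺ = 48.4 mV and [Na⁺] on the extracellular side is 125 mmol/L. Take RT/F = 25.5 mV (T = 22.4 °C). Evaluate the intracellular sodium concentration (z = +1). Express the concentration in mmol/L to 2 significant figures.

19 mmol/L

Nernst: E = (25.5/1) · ln([out]/[in]), so ln([out]/[in]) = 48.4 × 1 / 25.5 = 1.8980.
[out]/[in] = e^(1.8980) = 6.673.
[in] = 125 / 6.673 = 18.73 mmol/L.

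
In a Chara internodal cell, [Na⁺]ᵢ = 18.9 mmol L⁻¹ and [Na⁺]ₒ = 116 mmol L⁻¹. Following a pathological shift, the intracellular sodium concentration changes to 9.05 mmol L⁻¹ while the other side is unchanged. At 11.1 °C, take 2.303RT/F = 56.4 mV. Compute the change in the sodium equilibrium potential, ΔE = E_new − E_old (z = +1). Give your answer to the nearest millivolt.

E_old = (56.4/1)·log₁₀(116/18.9) = 44.44 mV
E_new = (56.4/1)·log₁₀(116/9.05) = 62.48 mV
ΔE = 62.48 − (44.44) = 18.04 mV

18 mV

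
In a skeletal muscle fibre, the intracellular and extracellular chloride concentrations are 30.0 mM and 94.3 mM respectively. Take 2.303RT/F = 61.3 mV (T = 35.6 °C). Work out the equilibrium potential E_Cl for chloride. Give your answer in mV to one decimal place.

-30.5 mV

E = (61.3/z) · log₁₀([Cl⁻]_out/[Cl⁻]_in) with z = -1.
For an anion, dividing by z = -1 reverses the sign.
= (61.3/-1) · log₁₀(94.3/30.0) = -61.30 · log₁₀(3.143)
= -61.30 · (0.4974) = -30.49 mV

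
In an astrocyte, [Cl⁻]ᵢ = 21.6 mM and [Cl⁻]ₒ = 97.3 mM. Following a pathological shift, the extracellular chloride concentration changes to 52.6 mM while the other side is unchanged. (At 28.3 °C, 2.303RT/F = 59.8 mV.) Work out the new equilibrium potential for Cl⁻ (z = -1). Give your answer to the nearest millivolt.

-23 mV

After the shift: [Cl⁻]_out = 52.6, [Cl⁻]_in = 21.6 mM.
E_new = (59.8/-1)·log₁₀(52.6/21.6) = -59.80 · (0.3865) = -23.11 mV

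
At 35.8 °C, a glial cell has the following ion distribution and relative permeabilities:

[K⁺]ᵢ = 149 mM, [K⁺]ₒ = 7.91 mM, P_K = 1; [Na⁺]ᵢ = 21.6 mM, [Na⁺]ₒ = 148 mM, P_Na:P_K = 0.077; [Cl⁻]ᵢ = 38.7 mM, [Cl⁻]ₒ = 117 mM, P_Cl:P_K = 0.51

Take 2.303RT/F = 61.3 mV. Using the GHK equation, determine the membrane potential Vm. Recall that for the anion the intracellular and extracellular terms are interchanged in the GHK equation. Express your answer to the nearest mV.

-45 mV

Vm = 61.3 · log₁₀[(Σ P·[cation]ₒ + Σ P·[anion]ᵢ) / (Σ P·[cation]ᵢ + Σ P·[anion]ₒ)]
Numerator = 1×7.91 + 0.077×148 + 0.51×38.7 = 39.04
Denominator = 1×149 + 0.077×21.6 + 0.51×117 = 210.3
Vm = 61.3 · log₁₀(0.18562) = 61.3 × (-0.7314) = -44.83 mV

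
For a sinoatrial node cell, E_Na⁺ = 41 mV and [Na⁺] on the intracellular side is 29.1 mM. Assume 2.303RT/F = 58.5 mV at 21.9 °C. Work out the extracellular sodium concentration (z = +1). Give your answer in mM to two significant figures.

Nernst: E = (58.5/1) · log₁₀([out]/[in]), so log₁₀([out]/[in]) = 41.0 × 1 / 58.5 = 0.7009.
[out]/[in] = 10^(0.7009) = 5.022.
[out] = 5.022 × 29.1 = 146.1 mM.

150 mM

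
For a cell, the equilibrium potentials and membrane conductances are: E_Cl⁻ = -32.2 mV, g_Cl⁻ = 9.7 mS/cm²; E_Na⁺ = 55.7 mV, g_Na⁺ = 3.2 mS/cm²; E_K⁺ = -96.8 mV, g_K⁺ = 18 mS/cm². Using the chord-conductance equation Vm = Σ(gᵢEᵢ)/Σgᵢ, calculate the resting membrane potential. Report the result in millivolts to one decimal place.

-60.7 mV

Σ gᵢEᵢ = 9.7·(-32.2) + 3.2·(55.7) + 18·(-96.8) = -1876.50
Σ gᵢ = 9.7 + 3.2 + 18 = 30.9
Vm = -1876.50 / 30.9 = -60.73 mV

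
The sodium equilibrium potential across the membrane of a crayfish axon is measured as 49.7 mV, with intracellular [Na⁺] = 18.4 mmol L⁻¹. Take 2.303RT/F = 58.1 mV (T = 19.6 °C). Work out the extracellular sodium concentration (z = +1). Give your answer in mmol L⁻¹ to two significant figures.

Nernst: E = (58.1/1) · log₁₀([out]/[in]), so log₁₀([out]/[in]) = 49.7 × 1 / 58.1 = 0.8554.
[out]/[in] = 10^(0.8554) = 7.168.
[out] = 7.168 × 18.4 = 131.9 mmol L⁻¹.

130 mmol L⁻¹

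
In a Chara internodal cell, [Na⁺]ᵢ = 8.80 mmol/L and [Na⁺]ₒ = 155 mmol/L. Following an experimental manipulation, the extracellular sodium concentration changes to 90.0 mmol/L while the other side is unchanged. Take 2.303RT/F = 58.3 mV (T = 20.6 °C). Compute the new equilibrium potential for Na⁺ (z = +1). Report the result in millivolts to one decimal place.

After the shift: [Na⁺]_out = 90.0, [Na⁺]_in = 8.80 mmol/L.
E_new = (58.3/1)·log₁₀(90.0/8.80) = 58.30 · (1.0098) = 58.87 mV

58.9 mV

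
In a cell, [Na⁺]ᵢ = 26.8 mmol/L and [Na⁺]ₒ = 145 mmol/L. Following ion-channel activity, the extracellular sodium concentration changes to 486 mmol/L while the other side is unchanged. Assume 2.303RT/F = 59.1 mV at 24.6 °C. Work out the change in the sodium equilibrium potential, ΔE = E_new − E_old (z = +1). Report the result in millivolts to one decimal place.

31.0 mV

E_old = (59.1/1)·log₁₀(145/26.8) = 43.33 mV
E_new = (59.1/1)·log₁₀(486/26.8) = 74.38 mV
ΔE = 74.38 − (43.33) = 31.04 mV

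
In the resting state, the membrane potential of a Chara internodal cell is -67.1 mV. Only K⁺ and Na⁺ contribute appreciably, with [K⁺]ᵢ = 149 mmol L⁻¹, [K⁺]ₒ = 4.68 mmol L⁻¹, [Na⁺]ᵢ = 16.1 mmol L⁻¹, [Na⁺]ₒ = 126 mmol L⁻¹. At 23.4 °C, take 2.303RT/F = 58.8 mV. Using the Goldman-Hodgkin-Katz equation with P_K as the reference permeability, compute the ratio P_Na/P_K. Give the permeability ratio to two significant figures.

0.049

Let α = P_Na/P_K. GHK: Vm = 58.8·log₁₀[(Kₒ + α·Naₒ)/(Kᵢ + α·Naᵢ)].
10^(Vm/58.8) = 10^(-67.1/58.8) = 0.072251
So 0.072251·(Kᵢ + α·Naᵢ) = Kₒ + α·Naₒ → α = (0.072251·149.0 − 4.68) / (126.0 − 0.072251·16.1)
α = (10.77 − 4.68) / (126.0 − 1.163) = 6.085/124.8 = 0.04875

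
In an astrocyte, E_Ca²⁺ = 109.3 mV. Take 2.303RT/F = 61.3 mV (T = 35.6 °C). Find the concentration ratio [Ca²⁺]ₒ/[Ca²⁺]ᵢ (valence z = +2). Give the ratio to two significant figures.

log₁₀([out]/[in]) = E·z/(61.3) = 109.3 × 2 / 61.3 = 3.5661
[out]/[in] = 10^(3.5661) = 3682

3700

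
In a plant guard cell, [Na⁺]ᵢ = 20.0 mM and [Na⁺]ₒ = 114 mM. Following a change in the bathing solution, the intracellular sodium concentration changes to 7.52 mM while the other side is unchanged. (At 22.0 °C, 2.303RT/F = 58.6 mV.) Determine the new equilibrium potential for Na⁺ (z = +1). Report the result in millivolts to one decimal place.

69.2 mV

After the shift: [Na⁺]_out = 114, [Na⁺]_in = 7.52 mM.
E_new = (58.6/1)·log₁₀(114/7.52) = 58.60 · (1.1807) = 69.19 mV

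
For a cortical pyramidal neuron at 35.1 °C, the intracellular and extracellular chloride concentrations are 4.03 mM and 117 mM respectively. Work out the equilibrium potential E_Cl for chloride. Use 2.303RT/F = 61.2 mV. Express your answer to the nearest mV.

-90 mV

E = (61.2/z) · log₁₀([Cl⁻]_out/[Cl⁻]_in) with z = -1.
For an anion, dividing by z = -1 reverses the sign.
= (61.2/-1) · log₁₀(117/4.03) = -61.20 · log₁₀(29.03)
= -61.20 · (1.4629) = -89.53 mV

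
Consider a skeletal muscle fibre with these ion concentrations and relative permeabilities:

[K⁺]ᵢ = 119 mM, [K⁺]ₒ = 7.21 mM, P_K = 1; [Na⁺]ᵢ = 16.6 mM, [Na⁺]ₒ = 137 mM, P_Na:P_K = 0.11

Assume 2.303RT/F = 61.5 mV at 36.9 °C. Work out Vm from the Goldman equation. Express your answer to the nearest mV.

Vm = 61.5 · log₁₀[(Σ P·[cation]ₒ + Σ P·[anion]ᵢ) / (Σ P·[cation]ᵢ + Σ P·[anion]ₒ)]
Numerator = 1×7.21 + 0.11×137 = 22.28
Denominator = 1×119 + 0.11×16.6 = 120.8
Vm = 61.5 · log₁₀(0.1844) = 61.5 × (-0.7342) = -45.16 mV

-45 mV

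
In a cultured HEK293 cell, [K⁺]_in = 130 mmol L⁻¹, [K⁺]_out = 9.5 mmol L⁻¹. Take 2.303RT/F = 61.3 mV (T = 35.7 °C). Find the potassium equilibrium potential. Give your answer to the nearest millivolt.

-70 mV

E = (61.3/z) · log₁₀([K⁺]_out/[K⁺]_in) with z = +1.
= (61.3/1) · log₁₀(9.5/130) = 61.30 · log₁₀(0.07308)
= 61.30 · (-1.1362) = -69.65 mV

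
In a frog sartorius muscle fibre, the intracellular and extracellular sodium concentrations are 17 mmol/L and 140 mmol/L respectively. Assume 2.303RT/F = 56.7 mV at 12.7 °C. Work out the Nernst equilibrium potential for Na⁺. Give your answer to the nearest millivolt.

52 mV

E = (56.7/z) · log₁₀([Na⁺]_out/[Na⁺]_in) with z = +1.
= (56.7/1) · log₁₀(140/17) = 56.70 · log₁₀(8.235)
= 56.70 · (0.9157) = 51.92 mV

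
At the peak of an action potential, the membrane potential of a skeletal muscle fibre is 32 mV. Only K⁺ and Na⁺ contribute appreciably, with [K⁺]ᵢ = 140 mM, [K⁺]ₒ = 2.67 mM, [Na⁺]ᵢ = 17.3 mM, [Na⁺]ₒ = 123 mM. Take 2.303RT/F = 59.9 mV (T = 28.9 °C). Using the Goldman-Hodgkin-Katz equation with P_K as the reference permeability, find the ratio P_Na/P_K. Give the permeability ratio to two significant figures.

Let α = P_Na/P_K. GHK: Vm = 59.9·log₁₀[(Kₒ + α·Naₒ)/(Kᵢ + α·Naᵢ)].
10^(Vm/59.9) = 10^(32.0/59.9) = 3.4216
So 3.4216·(Kᵢ + α·Naᵢ) = Kₒ + α·Naₒ → α = (3.4216·140.0 − 2.67) / (123.0 − 3.4216·17.3)
α = (479 − 2.67) / (123.0 − 59.19) = 476.3/63.81 = 7.465

7.5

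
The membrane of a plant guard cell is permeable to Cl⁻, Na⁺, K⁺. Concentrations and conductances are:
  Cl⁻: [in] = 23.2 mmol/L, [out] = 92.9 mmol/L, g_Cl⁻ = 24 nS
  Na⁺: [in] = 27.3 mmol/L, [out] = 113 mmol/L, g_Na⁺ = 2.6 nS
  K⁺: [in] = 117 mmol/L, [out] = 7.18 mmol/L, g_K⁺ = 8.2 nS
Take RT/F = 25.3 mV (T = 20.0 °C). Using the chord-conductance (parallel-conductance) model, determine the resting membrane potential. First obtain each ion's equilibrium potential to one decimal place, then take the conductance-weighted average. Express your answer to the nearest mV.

-38 mV

E_Cl⁻ = (25.3/-1)·ln(92.9/23.2) = -35.1 mV
E_Na⁺ = (25.3/1)·ln(113/27.3) = 35.9 mV
E_K⁺ = (25.3/1)·ln(7.18/117) = -70.6 mV
Vm = (Σ gᵢEᵢ)/(Σ gᵢ) = (24·-35.1 + 2.6·35.9 + 8.2·-70.6) / (24 + 2.6 + 8.2)
= -1327.98 / 34.8 = -38.16 mV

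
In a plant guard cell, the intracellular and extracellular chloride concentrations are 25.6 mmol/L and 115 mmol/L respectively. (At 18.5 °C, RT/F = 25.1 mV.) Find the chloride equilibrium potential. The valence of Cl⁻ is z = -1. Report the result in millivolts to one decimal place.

-37.7 mV

E = (25.1/z) · ln([Cl⁻]_out/[Cl⁻]_in) with z = -1.
For an anion, dividing by z = -1 reverses the sign.
= (25.1/-1) · ln(115/25.6) = -25.10 · ln(4.492)
= -25.10 · (1.5023) = -37.71 mV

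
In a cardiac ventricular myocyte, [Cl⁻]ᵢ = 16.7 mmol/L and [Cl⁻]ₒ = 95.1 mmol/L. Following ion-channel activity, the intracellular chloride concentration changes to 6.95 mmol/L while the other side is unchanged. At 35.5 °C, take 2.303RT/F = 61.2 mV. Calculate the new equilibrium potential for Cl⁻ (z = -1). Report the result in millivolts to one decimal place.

-69.5 mV

After the shift: [Cl⁻]_out = 95.1, [Cl⁻]_in = 6.95 mmol/L.
E_new = (61.2/-1)·log₁₀(95.1/6.95) = -61.20 · (1.1362) = -69.54 mV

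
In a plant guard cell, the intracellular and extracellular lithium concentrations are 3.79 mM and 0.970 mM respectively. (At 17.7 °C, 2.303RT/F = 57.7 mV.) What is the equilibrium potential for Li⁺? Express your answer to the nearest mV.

-34 mV

E = (57.7/z) · log₁₀([Li⁺]_out/[Li⁺]_in) with z = +1.
= (57.7/1) · log₁₀(0.970/3.79) = 57.70 · log₁₀(0.2559)
= 57.70 · (-0.5919) = -34.15 mV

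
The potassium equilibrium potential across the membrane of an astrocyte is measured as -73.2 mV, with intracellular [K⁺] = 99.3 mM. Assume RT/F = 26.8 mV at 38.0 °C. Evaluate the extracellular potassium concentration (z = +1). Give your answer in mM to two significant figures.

6.5 mM

Nernst: E = (26.8/1) · ln([out]/[in]), so ln([out]/[in]) = -73.2 × 1 / 26.8 = -2.7313.
[out]/[in] = e^(-2.7313) = 0.06513.
[out] = 0.06513 × 99.3 = 6.468 mM.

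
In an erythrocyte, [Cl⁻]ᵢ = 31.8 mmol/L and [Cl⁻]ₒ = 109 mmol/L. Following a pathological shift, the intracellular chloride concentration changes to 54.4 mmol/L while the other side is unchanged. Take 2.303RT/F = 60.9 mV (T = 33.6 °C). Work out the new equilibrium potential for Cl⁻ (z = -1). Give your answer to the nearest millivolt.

After the shift: [Cl⁻]_out = 109, [Cl⁻]_in = 54.4 mmol/L.
E_new = (60.9/-1)·log₁₀(109/54.4) = -60.90 · (0.3018) = -18.38 mV

-18 mV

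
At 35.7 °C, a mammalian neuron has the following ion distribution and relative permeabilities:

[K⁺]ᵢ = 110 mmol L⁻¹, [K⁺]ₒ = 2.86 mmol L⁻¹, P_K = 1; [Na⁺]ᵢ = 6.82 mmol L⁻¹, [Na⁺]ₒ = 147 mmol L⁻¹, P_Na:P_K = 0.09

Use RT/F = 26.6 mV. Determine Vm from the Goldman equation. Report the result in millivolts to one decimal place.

-51.3 mV

Vm = 26.6 · ln[(Σ P·[cation]ₒ + Σ P·[anion]ᵢ) / (Σ P·[cation]ᵢ + Σ P·[anion]ₒ)]
Numerator = 1×2.86 + 0.09×147 = 16.09
Denominator = 1×110 + 0.09×6.82 = 110.6
Vm = 26.6 · ln(0.14546) = 26.6 × (-1.9278) = -51.28 mV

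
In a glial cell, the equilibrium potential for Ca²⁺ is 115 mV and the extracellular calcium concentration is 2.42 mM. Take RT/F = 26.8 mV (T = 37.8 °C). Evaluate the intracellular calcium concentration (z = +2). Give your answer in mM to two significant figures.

0.00045 mM

Nernst: E = (26.8/2) · ln([out]/[in]), so ln([out]/[in]) = 115.0 × 2 / 26.8 = 8.5821.
[out]/[in] = e^(8.5821) = 5335.
[in] = 2.42 / 5335 = 0.0004536 mM.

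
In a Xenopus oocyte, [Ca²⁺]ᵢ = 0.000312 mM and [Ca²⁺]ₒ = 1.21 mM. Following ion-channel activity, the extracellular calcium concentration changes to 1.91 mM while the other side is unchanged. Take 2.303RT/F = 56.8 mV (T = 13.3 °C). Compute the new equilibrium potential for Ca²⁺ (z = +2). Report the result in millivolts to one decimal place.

After the shift: [Ca²⁺]_out = 1.91, [Ca²⁺]_in = 0.000312 mM.
E_new = (56.8/2)·log₁₀(1.91/0.000312) = 28.40 · (3.7869) = 107.55 mV

107.5 mV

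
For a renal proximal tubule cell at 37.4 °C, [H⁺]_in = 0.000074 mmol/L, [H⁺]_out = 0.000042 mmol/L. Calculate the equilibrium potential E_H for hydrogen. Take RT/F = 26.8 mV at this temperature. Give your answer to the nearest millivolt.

-15 mV

E = (26.8/z) · ln([H⁺]_out/[H⁺]_in) with z = +1.
= (26.8/1) · ln(0.000042/0.000074) = 26.80 · ln(0.5676)
= 26.80 · (-0.5664) = -15.18 mV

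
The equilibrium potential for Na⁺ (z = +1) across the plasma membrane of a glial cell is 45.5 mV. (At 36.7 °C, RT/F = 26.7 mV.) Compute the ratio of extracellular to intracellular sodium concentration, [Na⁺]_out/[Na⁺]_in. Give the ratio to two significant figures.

ln([out]/[in]) = E·z/(26.7) = 45.5 × 1 / 26.7 = 1.7041
[out]/[in] = e^(1.7041) = 5.497

5.5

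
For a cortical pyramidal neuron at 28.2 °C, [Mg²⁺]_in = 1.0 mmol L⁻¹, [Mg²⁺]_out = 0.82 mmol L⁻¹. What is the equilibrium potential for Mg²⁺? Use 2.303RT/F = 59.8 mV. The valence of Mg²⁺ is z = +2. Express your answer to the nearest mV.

-3 mV

E = (59.8/z) · log₁₀([Mg²⁺]_out/[Mg²⁺]_in) with z = +2.
= (59.8/2) · log₁₀(0.82/1.0) = 29.90 · log₁₀(0.82)
= 29.90 · (-0.0862) = -2.58 mV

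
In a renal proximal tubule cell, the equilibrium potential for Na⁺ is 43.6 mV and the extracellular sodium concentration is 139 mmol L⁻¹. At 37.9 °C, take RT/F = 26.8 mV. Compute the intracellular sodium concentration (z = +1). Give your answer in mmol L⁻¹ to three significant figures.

Nernst: E = (26.8/1) · ln([out]/[in]), so ln([out]/[in]) = 43.6 × 1 / 26.8 = 1.6269.
[out]/[in] = e^(1.6269) = 5.088.
[in] = 139 / 5.088 = 27.32 mmol L⁻¹.

27.3 mmol L⁻¹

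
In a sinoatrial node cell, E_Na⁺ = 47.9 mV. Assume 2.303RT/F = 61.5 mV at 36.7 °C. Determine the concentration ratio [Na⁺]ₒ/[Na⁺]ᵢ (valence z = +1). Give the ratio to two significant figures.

6.0

log₁₀([out]/[in]) = E·z/(61.5) = 47.9 × 1 / 61.5 = 0.7789
[out]/[in] = 10^(0.7789) = 6.01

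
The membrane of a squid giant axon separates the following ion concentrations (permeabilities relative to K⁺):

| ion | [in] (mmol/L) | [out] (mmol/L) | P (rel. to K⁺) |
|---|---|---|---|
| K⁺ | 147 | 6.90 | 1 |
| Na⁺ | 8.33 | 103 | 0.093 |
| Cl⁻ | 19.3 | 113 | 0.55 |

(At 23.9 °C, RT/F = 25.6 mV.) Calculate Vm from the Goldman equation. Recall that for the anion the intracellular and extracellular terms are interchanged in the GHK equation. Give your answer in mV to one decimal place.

-52.4 mV

Vm = 25.6 · ln[(Σ P·[cation]ₒ + Σ P·[anion]ᵢ) / (Σ P·[cation]ᵢ + Σ P·[anion]ₒ)]
Numerator = 1×6.90 + 0.093×103 + 0.55×19.3 = 27.09
Denominator = 1×147 + 0.093×8.33 + 0.55×113 = 209.9
Vm = 25.6 · ln(0.12907) = 25.6 × (-2.0474) = -52.41 mV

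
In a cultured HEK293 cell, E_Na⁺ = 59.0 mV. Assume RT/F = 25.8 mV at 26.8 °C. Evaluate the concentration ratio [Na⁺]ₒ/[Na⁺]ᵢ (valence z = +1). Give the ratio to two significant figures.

9.8

ln([out]/[in]) = E·z/(25.8) = 59.0 × 1 / 25.8 = 2.2868
[out]/[in] = e^(2.2868) = 9.844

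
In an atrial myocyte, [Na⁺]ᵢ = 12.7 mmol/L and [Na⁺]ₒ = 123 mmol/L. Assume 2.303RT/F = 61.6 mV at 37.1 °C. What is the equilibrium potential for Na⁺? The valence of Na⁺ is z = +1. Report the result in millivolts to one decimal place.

E = (61.6/z) · log₁₀([Na⁺]_out/[Na⁺]_in) with z = +1.
= (61.6/1) · log₁₀(123/12.7) = 61.60 · log₁₀(9.685)
= 61.60 · (0.9861) = 60.74 mV

60.7 mV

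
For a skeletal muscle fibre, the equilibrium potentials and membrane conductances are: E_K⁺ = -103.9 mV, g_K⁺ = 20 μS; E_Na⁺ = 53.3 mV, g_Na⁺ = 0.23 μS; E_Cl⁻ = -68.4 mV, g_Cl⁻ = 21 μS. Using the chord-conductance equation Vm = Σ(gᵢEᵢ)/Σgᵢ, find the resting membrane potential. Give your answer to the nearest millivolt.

-85 mV

Σ gᵢEᵢ = 20·(-103.9) + 0.23·(53.3) + 21·(-68.4) = -3502.14
Σ gᵢ = 20 + 0.23 + 21 = 41.23
Vm = -3502.14 / 41.23 = -84.94 mV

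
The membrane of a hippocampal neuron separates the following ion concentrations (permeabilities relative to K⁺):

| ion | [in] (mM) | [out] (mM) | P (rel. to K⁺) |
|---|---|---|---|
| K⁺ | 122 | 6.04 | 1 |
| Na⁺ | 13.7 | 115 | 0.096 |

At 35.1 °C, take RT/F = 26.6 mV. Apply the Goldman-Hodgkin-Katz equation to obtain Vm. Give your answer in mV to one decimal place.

Vm = 26.6 · ln[(Σ P·[cation]ₒ + Σ P·[anion]ᵢ) / (Σ P·[cation]ᵢ + Σ P·[anion]ₒ)]
Numerator = 1×6.04 + 0.096×115 = 17.08
Denominator = 1×122 + 0.096×13.7 = 123.3
Vm = 26.6 · ln(0.13851) = 26.6 × (-1.9768) = -52.58 mV

-52.6 mV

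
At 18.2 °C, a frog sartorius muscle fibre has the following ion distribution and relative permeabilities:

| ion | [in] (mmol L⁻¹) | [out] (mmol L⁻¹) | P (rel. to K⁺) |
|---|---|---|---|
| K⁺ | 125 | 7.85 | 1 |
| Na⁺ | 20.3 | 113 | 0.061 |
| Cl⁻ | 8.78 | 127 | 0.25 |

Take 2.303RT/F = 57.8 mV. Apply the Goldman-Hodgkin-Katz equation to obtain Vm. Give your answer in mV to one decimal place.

Vm = 57.8 · log₁₀[(Σ P·[cation]ₒ + Σ P·[anion]ᵢ) / (Σ P·[cation]ᵢ + Σ P·[anion]ₒ)]
Numerator = 1×7.85 + 0.061×113 + 0.25×8.78 = 16.94
Denominator = 1×125 + 0.061×20.3 + 0.25×127 = 158
Vm = 57.8 · log₁₀(0.10721) = 57.8 × (-0.9698) = -56.05 mV

-56.1 mV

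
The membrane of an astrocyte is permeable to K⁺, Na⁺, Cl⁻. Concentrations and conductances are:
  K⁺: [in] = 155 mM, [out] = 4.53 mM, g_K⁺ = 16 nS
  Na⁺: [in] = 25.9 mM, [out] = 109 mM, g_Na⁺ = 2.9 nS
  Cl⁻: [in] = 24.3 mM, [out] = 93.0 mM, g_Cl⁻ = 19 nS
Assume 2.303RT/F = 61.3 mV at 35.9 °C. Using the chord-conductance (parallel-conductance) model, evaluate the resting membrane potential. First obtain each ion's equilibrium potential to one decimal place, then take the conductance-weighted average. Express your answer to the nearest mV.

-55 mV

E_K⁺ = (61.3/1)·log₁₀(4.53/155) = -94.0 mV
E_Na⁺ = (61.3/1)·log₁₀(109/25.9) = 38.3 mV
E_Cl⁻ = (61.3/-1)·log₁₀(93.0/24.3) = -35.7 mV
Vm = (Σ gᵢEᵢ)/(Σ gᵢ) = (16·-94.0 + 2.9·38.3 + 19·-35.7) / (16 + 2.9 + 19)
= -2071.23 / 37.9 = -54.65 mV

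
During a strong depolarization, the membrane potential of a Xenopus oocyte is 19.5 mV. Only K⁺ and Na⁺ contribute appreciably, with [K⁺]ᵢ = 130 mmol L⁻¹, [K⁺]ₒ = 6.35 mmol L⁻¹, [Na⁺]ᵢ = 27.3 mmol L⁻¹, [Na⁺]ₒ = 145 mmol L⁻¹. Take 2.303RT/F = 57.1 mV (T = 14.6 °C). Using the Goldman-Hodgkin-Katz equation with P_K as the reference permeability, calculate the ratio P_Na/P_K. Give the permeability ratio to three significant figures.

3.28

Let α = P_Na/P_K. GHK: Vm = 57.1·log₁₀[(Kₒ + α·Naₒ)/(Kᵢ + α·Naᵢ)].
10^(Vm/57.1) = 10^(19.5/57.1) = 2.1954
So 2.1954·(Kᵢ + α·Naᵢ) = Kₒ + α·Naₒ → α = (2.1954·130.0 − 6.35) / (145.0 − 2.1954·27.3)
α = (285.4 − 6.35) / (145.0 − 59.93) = 279/85.07 = 3.28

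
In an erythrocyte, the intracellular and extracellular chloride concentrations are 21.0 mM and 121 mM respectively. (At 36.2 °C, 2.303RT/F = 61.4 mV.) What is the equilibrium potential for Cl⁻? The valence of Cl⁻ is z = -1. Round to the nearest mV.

E = (61.4/z) · log₁₀([Cl⁻]_out/[Cl⁻]_in) with z = -1.
For an anion, dividing by z = -1 reverses the sign.
= (61.4/-1) · log₁₀(121/21.0) = -61.40 · log₁₀(5.762)
= -61.40 · (0.7606) = -46.70 mV

-47 mV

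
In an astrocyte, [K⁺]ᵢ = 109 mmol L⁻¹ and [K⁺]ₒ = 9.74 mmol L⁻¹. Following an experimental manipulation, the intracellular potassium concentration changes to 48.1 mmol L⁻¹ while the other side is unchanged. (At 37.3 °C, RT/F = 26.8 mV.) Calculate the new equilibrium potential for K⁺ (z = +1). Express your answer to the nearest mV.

-43 mV

After the shift: [K⁺]_out = 9.74, [K⁺]_in = 48.1 mmol L⁻¹.
E_new = (26.8/1)·ln(9.74/48.1) = 26.80 · (-1.5970) = -42.80 mV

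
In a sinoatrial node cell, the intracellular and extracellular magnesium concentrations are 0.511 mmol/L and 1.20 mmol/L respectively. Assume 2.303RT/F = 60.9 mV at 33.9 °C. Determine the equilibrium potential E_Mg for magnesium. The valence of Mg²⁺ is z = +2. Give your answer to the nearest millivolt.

11 mV

E = (60.9/z) · log₁₀([Mg²⁺]_out/[Mg²⁺]_in) with z = +2.
= (60.9/2) · log₁₀(1.20/0.511) = 30.45 · log₁₀(2.348)
= 30.45 · (0.3708) = 11.29 mV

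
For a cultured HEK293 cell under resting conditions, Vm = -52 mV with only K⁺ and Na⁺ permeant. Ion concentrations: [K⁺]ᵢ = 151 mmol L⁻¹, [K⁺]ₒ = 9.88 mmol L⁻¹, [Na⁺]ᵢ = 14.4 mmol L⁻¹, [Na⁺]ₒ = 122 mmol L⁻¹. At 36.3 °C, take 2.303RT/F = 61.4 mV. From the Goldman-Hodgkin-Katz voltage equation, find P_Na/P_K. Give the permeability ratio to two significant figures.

Let α = P_Na/P_K. GHK: Vm = 61.4·log₁₀[(Kₒ + α·Naₒ)/(Kᵢ + α·Naᵢ)].
10^(Vm/61.4) = 10^(-52.0/61.4) = 0.14226
So 0.14226·(Kᵢ + α·Naᵢ) = Kₒ + α·Naₒ → α = (0.14226·151.0 − 9.88) / (122.0 − 0.14226·14.4)
α = (21.48 − 9.88) / (122.0 − 2.049) = 11.6/120 = 0.09672

0.097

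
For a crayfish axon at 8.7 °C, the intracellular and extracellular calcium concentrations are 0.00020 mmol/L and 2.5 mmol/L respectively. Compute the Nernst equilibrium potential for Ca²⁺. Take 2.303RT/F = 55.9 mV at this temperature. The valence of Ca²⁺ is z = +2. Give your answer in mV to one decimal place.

114.5 mV

E = (55.9/z) · log₁₀([Ca²⁺]_out/[Ca²⁺]_in) with z = +2.
= (55.9/2) · log₁₀(2.5/0.00020) = 27.95 · log₁₀(1.25e+04)
= 27.95 · (4.0969) = 114.51 mV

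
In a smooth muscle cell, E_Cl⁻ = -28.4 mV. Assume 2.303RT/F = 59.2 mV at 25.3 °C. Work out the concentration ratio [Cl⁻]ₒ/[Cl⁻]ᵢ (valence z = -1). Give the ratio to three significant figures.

log₁₀([out]/[in]) = E·z/(59.2) = -28.4 × -1 / 59.2 = 0.4797
[out]/[in] = 10^(0.4797) = 3.018

3.02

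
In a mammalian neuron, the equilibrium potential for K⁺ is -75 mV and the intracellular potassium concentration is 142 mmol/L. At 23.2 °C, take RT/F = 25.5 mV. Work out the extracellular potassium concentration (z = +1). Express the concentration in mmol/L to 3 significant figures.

Nernst: E = (25.5/1) · ln([out]/[in]), so ln([out]/[in]) = -75.0 × 1 / 25.5 = -2.9412.
[out]/[in] = e^(-2.9412) = 0.0528.
[out] = 0.0528 × 142 = 7.498 mmol/L.

7.50 mmol/L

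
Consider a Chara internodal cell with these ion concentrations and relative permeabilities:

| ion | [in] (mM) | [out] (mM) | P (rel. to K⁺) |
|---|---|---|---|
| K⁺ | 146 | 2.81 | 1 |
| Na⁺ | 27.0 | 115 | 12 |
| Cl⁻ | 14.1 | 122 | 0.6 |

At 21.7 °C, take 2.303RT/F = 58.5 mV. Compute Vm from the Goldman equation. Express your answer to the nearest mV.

24 mV

Vm = 58.5 · log₁₀[(Σ P·[cation]ₒ + Σ P·[anion]ᵢ) / (Σ P·[cation]ᵢ + Σ P·[anion]ₒ)]
Numerator = 1×2.81 + 12×115 + 0.6×14.1 = 1391
Denominator = 1×146 + 12×27.0 + 0.6×122 = 543.2
Vm = 58.5 · log₁₀(2.5612) = 58.5 × (0.4085) = 23.89 mV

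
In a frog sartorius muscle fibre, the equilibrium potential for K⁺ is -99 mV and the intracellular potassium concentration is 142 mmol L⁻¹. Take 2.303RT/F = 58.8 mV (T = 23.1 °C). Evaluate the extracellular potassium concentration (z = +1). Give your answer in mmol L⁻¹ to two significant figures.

2.9 mmol L⁻¹

Nernst: E = (58.8/1) · log₁₀([out]/[in]), so log₁₀([out]/[in]) = -99.0 × 1 / 58.8 = -1.6837.
[out]/[in] = 10^(-1.6837) = 0.02072.
[out] = 0.02072 × 142 = 2.942 mmol L⁻¹.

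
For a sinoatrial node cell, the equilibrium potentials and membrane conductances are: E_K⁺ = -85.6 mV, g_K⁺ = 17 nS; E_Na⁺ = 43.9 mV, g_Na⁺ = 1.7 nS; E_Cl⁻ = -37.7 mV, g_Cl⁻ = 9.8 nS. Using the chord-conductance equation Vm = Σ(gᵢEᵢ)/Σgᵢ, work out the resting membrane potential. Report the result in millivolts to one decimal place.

-61.4 mV

Σ gᵢEᵢ = 17·(-85.6) + 1.7·(43.9) + 9.8·(-37.7) = -1750.03
Σ gᵢ = 17 + 1.7 + 9.8 = 28.5
Vm = -1750.03 / 28.5 = -61.40 mV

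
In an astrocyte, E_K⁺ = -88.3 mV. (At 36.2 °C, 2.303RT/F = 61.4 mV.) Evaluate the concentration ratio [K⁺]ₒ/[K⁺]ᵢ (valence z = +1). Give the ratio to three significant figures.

log₁₀([out]/[in]) = E·z/(61.4) = -88.3 × 1 / 61.4 = -1.4381
[out]/[in] = 10^(-1.4381) = 0.03647

0.0365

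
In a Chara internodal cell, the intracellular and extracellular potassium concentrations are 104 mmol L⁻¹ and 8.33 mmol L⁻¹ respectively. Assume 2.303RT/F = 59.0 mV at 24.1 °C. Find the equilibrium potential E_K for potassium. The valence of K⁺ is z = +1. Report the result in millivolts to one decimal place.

E = (59.0/z) · log₁₀([K⁺]_out/[K⁺]_in) with z = +1.
= (59.0/1) · log₁₀(8.33/104) = 59.00 · log₁₀(0.0801)
= 59.00 · (-1.0964) = -64.69 mV

-64.7 mV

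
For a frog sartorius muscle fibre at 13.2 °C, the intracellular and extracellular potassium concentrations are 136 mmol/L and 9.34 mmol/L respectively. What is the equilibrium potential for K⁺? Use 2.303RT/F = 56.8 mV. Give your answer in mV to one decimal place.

-66.1 mV

E = (56.8/z) · log₁₀([K⁺]_out/[K⁺]_in) with z = +1.
= (56.8/1) · log₁₀(9.34/136) = 56.80 · log₁₀(0.06868)
= 56.80 · (-1.1632) = -66.07 mV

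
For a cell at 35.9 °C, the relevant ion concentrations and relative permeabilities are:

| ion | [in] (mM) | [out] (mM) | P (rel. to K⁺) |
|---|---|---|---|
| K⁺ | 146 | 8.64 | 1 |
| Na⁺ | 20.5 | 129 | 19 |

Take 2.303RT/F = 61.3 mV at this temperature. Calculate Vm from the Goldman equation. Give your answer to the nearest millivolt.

Vm = 61.3 · log₁₀[(Σ P·[cation]ₒ + Σ P·[anion]ᵢ) / (Σ P·[cation]ᵢ + Σ P·[anion]ₒ)]
Numerator = 1×8.64 + 19×129 = 2460
Denominator = 1×146 + 19×20.5 = 535.5
Vm = 61.3 · log₁₀(4.5932) = 61.3 × (0.6621) = 40.59 mV

41 mV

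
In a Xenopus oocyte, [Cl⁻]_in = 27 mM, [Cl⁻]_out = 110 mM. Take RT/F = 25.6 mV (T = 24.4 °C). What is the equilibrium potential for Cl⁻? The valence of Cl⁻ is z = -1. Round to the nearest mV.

-36 mV

E = (25.6/z) · ln([Cl⁻]_out/[Cl⁻]_in) with z = -1.
For an anion, dividing by z = -1 reverses the sign.
= (25.6/-1) · ln(110/27) = -25.60 · ln(4.074)
= -25.60 · (1.4046) = -35.96 mV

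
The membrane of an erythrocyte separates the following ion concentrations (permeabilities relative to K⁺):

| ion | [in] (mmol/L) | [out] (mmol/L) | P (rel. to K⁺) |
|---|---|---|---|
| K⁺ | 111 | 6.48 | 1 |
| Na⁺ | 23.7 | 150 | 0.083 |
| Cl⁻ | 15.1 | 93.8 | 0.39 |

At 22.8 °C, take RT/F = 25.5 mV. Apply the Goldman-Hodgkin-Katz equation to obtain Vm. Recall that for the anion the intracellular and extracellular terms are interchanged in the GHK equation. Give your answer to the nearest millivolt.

Vm = 25.5 · ln[(Σ P·[cation]ₒ + Σ P·[anion]ᵢ) / (Σ P·[cation]ᵢ + Σ P·[anion]ₒ)]
Numerator = 1×6.48 + 0.083×150 + 0.39×15.1 = 24.82
Denominator = 1×111 + 0.083×23.7 + 0.39×93.8 = 149.5
Vm = 25.5 · ln(0.16596) = 25.5 × (-1.7960) = -45.80 mV

-46 mV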